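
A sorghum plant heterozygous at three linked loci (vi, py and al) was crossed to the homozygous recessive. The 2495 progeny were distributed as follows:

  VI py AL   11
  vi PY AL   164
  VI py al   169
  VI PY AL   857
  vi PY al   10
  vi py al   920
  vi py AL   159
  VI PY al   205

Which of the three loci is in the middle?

py

The two most frequent reciprocal classes, vi py al and VI PY AL, are the parental types, so the F1 was vi py al / VI PY AL.
The two rarest classes, vi PY al and VI py AL, are the double crossovers. Comparing them with the parentals, only the py allele has switched, so py is the middle locus and the order is al – py – vi.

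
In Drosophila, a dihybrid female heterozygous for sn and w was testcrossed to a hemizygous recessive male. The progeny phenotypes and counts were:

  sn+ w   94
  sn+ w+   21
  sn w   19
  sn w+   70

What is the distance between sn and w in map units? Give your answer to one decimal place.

The two most frequent classes, sn+ w (94) and sn w+ (70), are the parental types, so the F1 was sn+ w / sn w+.
The recombinant classes are sn+ w+ and sn w: 21 + 19 = 40.
Recombination frequency = 40/204 = 0.1961 ≈ 19.6%, i.e. 19.6 map units.

19.6 map units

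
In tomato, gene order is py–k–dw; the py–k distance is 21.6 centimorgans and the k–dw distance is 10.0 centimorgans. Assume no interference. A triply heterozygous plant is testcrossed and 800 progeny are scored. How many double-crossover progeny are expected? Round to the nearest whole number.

Map distances give recombination frequencies of 0.216 and 0.100 for the two intervals.
With no interference, expected double-crossover frequency = 0.216 × 0.100 = 0.02160.
Expected number = 0.02160 × 800 = 17.28 ≈ 17.

17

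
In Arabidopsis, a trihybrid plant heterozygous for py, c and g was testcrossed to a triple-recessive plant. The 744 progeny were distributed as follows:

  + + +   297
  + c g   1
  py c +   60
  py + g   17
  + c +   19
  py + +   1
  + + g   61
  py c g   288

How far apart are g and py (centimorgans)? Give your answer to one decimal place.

16.5 centimorgans

The two most frequent reciprocal classes, py c g and + + +, are the parental types, so the F1 was py c g / + + +.
The two rarest classes, + c g and py + +, are the double crossovers. Comparing them with the parentals, only the py allele has switched, so py is the middle locus and the order is g – py – c.
Crossovers in the g–py interval produce the single-crossover classes py c + and + + g (60 + 61 = 121) plus the double crossovers (2).
RF(g–py) = (121 + 2) / 744 = 123/744 = 0.1653 → 16.5 centimorgans.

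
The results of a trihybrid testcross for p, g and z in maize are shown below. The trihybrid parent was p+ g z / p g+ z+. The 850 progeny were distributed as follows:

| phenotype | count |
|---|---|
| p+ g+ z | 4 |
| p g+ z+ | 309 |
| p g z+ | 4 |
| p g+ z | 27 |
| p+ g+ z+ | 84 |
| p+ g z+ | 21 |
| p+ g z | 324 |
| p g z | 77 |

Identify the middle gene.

The two rarest classes, p+ g+ z and p g z+, are the double crossovers. Comparing them with the parentals, only the g allele has switched, so g is the middle locus and the order is z – g – p.

g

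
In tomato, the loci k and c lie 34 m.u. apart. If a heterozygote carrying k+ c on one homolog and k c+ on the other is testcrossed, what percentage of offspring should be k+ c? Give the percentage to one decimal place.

33.0%

A map distance of 34 m.u. corresponds to a recombination frequency of 0.340.
The F1 is k+ c / k c+, so k+ c is a parental gamete class with expected frequency (1 − r)/2 = 0.660/2 = 0.3300.
That is 0.3300 = 33.0% of the progeny.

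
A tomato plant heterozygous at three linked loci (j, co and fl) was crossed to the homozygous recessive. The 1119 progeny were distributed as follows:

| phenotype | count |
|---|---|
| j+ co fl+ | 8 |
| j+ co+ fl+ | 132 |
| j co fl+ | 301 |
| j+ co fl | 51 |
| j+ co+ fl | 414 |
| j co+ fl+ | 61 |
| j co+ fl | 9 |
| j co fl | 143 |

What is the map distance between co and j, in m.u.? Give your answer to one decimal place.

The two most frequent reciprocal classes, j co fl+ and j+ co+ fl, are the parental types, so the F1 was j co fl+ / j+ co+ fl.
The two rarest classes, j+ co fl+ and j co+ fl, are the double crossovers. Comparing them with the parentals, only the j allele has switched, so j is the middle locus and the order is fl – j – co.
Crossovers in the j–co interval produce the single-crossover classes j co+ fl+ and j+ co fl (61 + 51 = 112) plus the double crossovers (17).
RF(j–co) = (112 + 17) / 1119 = 129/1119 = 0.1153 → 11.5 m.u.

11.5 m.u.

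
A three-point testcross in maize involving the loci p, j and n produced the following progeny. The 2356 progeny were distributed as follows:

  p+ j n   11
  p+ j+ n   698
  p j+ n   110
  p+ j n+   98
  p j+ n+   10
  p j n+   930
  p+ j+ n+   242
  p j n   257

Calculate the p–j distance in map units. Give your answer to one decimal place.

The two most frequent reciprocal classes, p+ j+ n and p j n+, are the parental types, so the F1 was p+ j+ n / p j n+.
The two rarest classes, p+ j n and p j+ n+, are the double crossovers. Comparing them with the parentals, only the j allele has switched, so j is the middle locus and the order is p – j – n.
Crossovers in the p–j interval produce the single-crossover classes p j+ n and p+ j n+ (110 + 98 = 208) plus the double crossovers (21).
RF(p–j) = (208 + 21) / 2356 = 229/2356 = 0.0972 → 9.7 map units.

9.7 map units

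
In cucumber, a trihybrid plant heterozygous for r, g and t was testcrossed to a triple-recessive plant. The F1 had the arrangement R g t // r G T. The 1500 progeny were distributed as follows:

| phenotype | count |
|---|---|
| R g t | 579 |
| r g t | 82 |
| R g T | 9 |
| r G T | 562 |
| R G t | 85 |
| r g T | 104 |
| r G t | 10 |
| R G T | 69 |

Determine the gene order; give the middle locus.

t

The two rarest classes, R g T and r G t, are the double crossovers. Comparing them with the parentals, only the t allele has switched, so t is the middle locus and the order is g – t – r.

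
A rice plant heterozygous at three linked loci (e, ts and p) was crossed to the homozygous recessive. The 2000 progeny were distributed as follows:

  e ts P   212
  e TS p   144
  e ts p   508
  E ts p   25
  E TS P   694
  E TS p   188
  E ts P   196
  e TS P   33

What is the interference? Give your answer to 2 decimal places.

The two most frequent reciprocal classes, E TS P and e ts p, are the parental types, so the F1 was E TS P / e ts p.
The two rarest classes, e TS P and E ts p, are the double crossovers. Comparing them with the parentals, only the e allele has switched, so e is the middle locus and the order is p – e – ts.
p–e: (400 + 58)/2000 = 0.2290; e–ts: (340 + 58)/2000 = 0.1990.
Expected DCO frequency = 0.2290 × 0.1990 ≈ 0.04557; observed = 58/2000 ≈ 0.02900.
Coefficient of coincidence = 0.02900/0.04557 ≈ 0.64; interference = 1 − 0.64 = 0.36.

0.36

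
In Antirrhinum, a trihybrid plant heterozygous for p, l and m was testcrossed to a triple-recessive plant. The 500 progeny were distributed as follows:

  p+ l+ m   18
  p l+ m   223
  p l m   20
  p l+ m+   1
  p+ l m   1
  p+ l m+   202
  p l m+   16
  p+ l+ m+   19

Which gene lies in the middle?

The two most frequent reciprocal classes, p+ l m+ and p l+ m, are the parental types, so the F1 was p+ l m+ / p l+ m.
The two rarest classes, p+ l m and p l+ m+, are the double crossovers. Comparing them with the parentals, only the m allele has switched, so m is the middle locus and the order is l – m – p.

m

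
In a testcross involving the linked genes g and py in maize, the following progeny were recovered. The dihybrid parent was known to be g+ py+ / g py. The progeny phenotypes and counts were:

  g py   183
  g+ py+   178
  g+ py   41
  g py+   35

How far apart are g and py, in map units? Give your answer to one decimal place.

The recombinant classes are g+ py and g py+: 41 + 35 = 76.
Recombination frequency = 76/437 = 0.1739 ≈ 17.4%, i.e. 17.4 map units.

17.4 map units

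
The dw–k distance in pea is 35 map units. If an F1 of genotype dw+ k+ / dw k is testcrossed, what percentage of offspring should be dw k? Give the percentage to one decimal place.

A map distance of 35 map units corresponds to a recombination frequency of 0.350.
The F1 is dw+ k+ / dw k, so dw k is a parental gamete class with expected frequency (1 − r)/2 = 0.650/2 = 0.3250.
That is 0.3250 = 32.5% of the progeny.

32.5%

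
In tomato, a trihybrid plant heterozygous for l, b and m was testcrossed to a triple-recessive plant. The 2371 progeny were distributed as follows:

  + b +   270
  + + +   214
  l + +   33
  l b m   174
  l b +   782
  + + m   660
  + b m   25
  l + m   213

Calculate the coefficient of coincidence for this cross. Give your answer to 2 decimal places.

The two most frequent reciprocal classes, + + m and l b +, are the parental types, so the F1 was + + m / l b +.
The two rarest classes, + b m and l + +, are the double crossovers. Comparing them with the parentals, only the b allele has switched, so b is the middle locus and the order is m – b – l.
m–b: (388 + 58)/2371 = 0.1881; b–l: (483 + 58)/2371 = 0.2282.
Expected DCO frequency = 0.1881 × 0.2282 ≈ 0.04292; observed = 58/2371 ≈ 0.02446.
Coefficient of coincidence = 0.02446/0.04292 ≈ 0.57.

0.57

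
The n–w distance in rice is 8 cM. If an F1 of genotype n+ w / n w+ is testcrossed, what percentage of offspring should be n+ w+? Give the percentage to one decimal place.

4.0%

A map distance of 8 cM corresponds to a recombination frequency of 0.080.
The F1 is n+ w / n w+, so n+ w+ is a recombinant gamete class with expected frequency r/2 = 0.080/2 = 0.0400.
That is 0.0400 = 4.0% of the progeny.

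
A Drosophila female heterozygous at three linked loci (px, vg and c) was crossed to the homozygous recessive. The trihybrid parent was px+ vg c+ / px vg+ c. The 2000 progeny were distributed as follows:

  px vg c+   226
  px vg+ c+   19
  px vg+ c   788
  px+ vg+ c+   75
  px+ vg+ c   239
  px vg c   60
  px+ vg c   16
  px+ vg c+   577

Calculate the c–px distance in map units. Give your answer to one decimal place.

The two rarest classes, px+ vg c and px vg+ c+, are the double crossovers. Comparing them with the parentals, only the c allele has switched, so c is the middle locus and the order is vg – c – px.
Crossovers in the c–px interval produce the single-crossover classes px vg c+ and px+ vg+ c (226 + 239 = 465) plus the double crossovers (35).
RF(c–px) = (465 + 35) / 2000 = 500/2000 = 0.2500 → 25.0 map units.

25.0 map units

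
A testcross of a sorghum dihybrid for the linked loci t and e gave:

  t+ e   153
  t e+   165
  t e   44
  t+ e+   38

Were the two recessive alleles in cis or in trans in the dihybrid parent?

trans

The two most frequent classes are t+ e (153) and t e+ (165); these are the parental (non-recombinant) types.
So the F1 carried t+ e on one chromosome and t e+ on the other — the recessive alleles are on opposite chromosomes (trans / repulsion).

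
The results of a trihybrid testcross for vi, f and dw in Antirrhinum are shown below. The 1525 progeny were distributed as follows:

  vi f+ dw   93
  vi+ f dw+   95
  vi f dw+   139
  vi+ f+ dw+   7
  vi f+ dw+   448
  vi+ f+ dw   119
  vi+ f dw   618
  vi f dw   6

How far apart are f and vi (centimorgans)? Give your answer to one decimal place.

17.8 centimorgans

The two most frequent reciprocal classes, vi f+ dw+ and vi+ f dw, are the parental types, so the F1 was vi f+ dw+ / vi+ f dw.
The two rarest classes, vi+ f+ dw+ and vi f dw, are the double crossovers. Comparing them with the parentals, only the vi allele has switched, so vi is the middle locus and the order is f – vi – dw.
Crossovers in the f–vi interval produce the single-crossover classes vi f dw+ and vi+ f+ dw (139 + 119 = 258) plus the double crossovers (13).
RF(f–vi) = (258 + 13) / 1525 = 271/1525 = 0.1777 → 17.8 centimorgans.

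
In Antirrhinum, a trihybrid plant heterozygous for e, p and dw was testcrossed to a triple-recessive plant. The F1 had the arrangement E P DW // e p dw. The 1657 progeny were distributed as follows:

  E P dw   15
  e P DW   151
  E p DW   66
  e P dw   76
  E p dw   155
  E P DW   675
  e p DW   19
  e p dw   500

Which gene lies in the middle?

The two rarest classes, E P dw and e p DW, are the double crossovers. Comparing them with the parentals, only the dw allele has switched, so dw is the middle locus and the order is e – dw – p.

dw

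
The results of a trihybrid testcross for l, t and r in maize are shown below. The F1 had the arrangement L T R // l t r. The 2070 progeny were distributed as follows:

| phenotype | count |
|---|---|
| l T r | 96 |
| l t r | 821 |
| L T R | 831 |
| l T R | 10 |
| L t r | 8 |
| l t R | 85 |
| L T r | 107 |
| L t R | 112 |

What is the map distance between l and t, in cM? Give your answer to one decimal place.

10.9 cM

The two rarest classes, l T R and L t r, are the double crossovers. Comparing them with the parentals, only the l allele has switched, so l is the middle locus and the order is r – l – t.
Crossovers in the l–t interval produce the single-crossover classes L t R and l T r (112 + 96 = 208) plus the double crossovers (18).
RF(l–t) = (208 + 18) / 2070 = 226/2070 = 0.1092 → 10.9 cM.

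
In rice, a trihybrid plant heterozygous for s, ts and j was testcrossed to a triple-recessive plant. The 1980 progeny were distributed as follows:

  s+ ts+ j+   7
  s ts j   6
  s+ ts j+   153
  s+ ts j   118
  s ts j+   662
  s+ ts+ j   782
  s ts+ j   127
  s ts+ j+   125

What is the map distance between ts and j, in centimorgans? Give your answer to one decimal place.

12.9 centimorgans

The two most frequent reciprocal classes, s+ ts+ j and s ts j+, are the parental types, so the F1 was s+ ts+ j / s ts j+.
The two rarest classes, s+ ts+ j+ and s ts j, are the double crossovers. Comparing them with the parentals, only the j allele has switched, so j is the middle locus and the order is ts – j – s.
Crossovers in the ts–j interval produce the single-crossover classes s+ ts j and s ts+ j+ (118 + 125 = 243) plus the double crossovers (13).
RF(ts–j) = (243 + 13) / 1980 = 256/1980 = 0.1293 → 12.9 centimorgans.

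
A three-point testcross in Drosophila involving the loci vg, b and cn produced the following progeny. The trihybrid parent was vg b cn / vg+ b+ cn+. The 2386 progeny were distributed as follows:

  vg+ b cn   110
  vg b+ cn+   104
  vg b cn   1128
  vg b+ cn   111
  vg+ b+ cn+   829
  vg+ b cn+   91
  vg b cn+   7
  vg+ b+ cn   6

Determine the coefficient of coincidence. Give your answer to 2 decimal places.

The two rarest classes, vg b cn+ and vg+ b+ cn, are the double crossovers. Comparing them with the parentals, only the cn allele has switched, so cn is the middle locus and the order is vg – cn – b.
vg–cn: (214 + 13)/2386 = 0.0951; cn–b: (202 + 13)/2386 = 0.0901.
Expected DCO frequency = 0.0951 × 0.0901 ≈ 0.00857; observed = 13/2386 ≈ 0.00545.
Coefficient of coincidence = 0.00545/0.00857 ≈ 0.64.

0.64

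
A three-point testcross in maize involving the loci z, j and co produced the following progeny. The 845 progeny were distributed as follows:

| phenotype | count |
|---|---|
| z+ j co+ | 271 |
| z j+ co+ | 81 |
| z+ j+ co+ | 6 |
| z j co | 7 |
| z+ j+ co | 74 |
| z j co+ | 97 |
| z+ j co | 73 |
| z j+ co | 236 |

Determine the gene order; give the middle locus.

j

The two most frequent reciprocal classes, z j+ co and z+ j co+, are the parental types, so the F1 was z j+ co / z+ j co+.
The two rarest classes, z j co and z+ j+ co+, are the double crossovers. Comparing them with the parentals, only the j allele has switched, so j is the middle locus and the order is co – j – z.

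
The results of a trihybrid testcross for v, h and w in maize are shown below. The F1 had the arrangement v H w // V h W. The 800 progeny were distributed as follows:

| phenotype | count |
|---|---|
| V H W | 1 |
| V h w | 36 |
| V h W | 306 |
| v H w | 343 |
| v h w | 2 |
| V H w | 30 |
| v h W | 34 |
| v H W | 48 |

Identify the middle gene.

The two rarest classes, v h w and V H W, are the double crossovers. Comparing them with the parentals, only the h allele has switched, so h is the middle locus and the order is v – h – w.

h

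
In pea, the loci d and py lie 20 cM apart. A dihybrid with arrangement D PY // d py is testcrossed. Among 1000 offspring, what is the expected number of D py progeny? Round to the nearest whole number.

100

A map distance of 20 cM corresponds to a recombination frequency of 0.200.
The F1 is D PY / d py, so D py is a recombinant gamete class with expected frequency r/2 = 0.200/2 = 0.1000.
Expected number = 0.1000 × 1000 = 100.00 ≈ 100.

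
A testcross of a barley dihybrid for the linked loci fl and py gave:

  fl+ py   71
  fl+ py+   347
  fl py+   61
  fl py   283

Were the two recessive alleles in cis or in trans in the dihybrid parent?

cis

The two most frequent classes are fl+ py+ (347) and fl py (283); these are the parental (non-recombinant) types.
So the F1 carried fl+ py+ on one chromosome and fl py on the other — the recessive alleles are on the same chromosome (cis / coupling).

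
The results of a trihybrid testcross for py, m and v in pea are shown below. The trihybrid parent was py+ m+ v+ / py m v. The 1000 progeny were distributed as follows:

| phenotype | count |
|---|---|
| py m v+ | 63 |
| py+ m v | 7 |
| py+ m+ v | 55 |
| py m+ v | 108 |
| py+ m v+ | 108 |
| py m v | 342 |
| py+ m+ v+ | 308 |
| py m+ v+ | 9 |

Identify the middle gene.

py

The two rarest classes, py m+ v+ and py+ m v, are the double crossovers. Comparing them with the parentals, only the py allele has switched, so py is the middle locus and the order is m – py – v.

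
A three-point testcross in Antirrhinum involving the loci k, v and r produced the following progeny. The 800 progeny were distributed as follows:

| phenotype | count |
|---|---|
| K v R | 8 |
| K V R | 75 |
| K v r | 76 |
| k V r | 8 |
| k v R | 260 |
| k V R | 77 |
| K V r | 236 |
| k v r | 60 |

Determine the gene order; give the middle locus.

k

The two most frequent reciprocal classes, k v R and K V r, are the parental types, so the F1 was k v R / K V r.
The two rarest classes, K v R and k V r, are the double crossovers. Comparing them with the parentals, only the k allele has switched, so k is the middle locus and the order is r – k – v.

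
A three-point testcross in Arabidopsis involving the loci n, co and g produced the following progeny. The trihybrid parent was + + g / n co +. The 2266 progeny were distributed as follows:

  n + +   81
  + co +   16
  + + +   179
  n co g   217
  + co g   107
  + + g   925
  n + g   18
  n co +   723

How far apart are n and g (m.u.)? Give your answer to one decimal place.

The two rarest classes, n + g and + co +, are the double crossovers. Comparing them with the parentals, only the n allele has switched, so n is the middle locus and the order is g – n – co.
Crossovers in the g–n interval produce the single-crossover classes + + + and n co g (179 + 217 = 396) plus the double crossovers (34).
RF(g–n) = (396 + 34) / 2266 = 430/2266 = 0.1898 → 19.0 m.u.

19.0 m.u.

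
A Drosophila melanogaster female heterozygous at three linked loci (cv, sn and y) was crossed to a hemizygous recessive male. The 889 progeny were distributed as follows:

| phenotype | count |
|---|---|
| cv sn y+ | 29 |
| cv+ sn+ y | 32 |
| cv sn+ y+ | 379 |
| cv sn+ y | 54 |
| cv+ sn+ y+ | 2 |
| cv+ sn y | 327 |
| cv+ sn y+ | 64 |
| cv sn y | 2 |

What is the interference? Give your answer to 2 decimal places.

The two most frequent reciprocal classes, cv sn+ y+ and cv+ sn y, are the parental types, so the F1 was cv sn+ y+ / cv+ sn y.
The two rarest classes, cv+ sn+ y+ and cv sn y, are the double crossovers. Comparing them with the parentals, only the cv allele has switched, so cv is the middle locus and the order is sn – cv – y.
sn–cv: (61 + 4)/889 = 0.0731; cv–y: (118 + 4)/889 = 0.1372.
Expected DCO frequency = 0.0731 × 0.1372 ≈ 0.01003; observed = 4/889 ≈ 0.00450.
Coefficient of coincidence = 0.00450/0.01003 ≈ 0.45; interference = 1 − 0.45 = 0.55.

0.55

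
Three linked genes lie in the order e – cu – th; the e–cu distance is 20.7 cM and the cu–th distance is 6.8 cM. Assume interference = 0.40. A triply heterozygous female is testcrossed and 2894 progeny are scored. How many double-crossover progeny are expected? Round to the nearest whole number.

Map distances give recombination frequencies of 0.207 and 0.068 for the two intervals.
With interference 0.40 (so coincidence = 0.60), expected double-crossover frequency = 0.207 × 0.068 × 0.60 = 0.00845.
Expected number = 0.00845 × 2894 = 24.44 ≈ 24.

24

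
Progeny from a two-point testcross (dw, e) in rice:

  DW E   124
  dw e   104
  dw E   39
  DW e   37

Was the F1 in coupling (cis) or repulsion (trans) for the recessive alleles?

The two most frequent classes are DW E (124) and dw e (104); these are the parental (non-recombinant) types.
So the F1 carried DW E on one chromosome and dw e on the other — the recessive alleles are on the same chromosome (cis / coupling).

cis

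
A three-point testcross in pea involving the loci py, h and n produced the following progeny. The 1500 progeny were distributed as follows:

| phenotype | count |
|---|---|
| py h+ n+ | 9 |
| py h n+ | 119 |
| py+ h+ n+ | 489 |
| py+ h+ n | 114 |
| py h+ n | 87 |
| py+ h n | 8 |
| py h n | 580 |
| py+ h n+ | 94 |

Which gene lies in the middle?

py

The two most frequent reciprocal classes, py h n and py+ h+ n+, are the parental types, so the F1 was py h n / py+ h+ n+.
The two rarest classes, py+ h n and py h+ n+, are the double crossovers. Comparing them with the parentals, only the py allele has switched, so py is the middle locus and the order is h – py – n.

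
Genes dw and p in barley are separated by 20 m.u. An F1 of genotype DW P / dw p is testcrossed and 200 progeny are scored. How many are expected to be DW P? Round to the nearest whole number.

80

A map distance of 20 m.u. corresponds to a recombination frequency of 0.200.
The F1 is DW P / dw p, so DW P is a parental gamete class with expected frequency (1 − r)/2 = 0.800/2 = 0.4000.
Expected number = 0.4000 × 200 = 80.00 ≈ 80.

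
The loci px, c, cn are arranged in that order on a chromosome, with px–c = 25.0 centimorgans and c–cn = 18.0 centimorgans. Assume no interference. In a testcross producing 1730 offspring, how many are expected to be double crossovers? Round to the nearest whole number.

Map distances give recombination frequencies of 0.250 and 0.180 for the two intervals.
With no interference, expected double-crossover frequency = 0.250 × 0.180 = 0.04500.
Expected number = 0.04500 × 1730 = 77.85 ≈ 78.

78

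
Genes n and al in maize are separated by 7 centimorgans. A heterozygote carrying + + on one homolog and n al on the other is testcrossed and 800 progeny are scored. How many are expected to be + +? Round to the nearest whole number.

A map distance of 7 centimorgans corresponds to a recombination frequency of 0.070.
The F1 is + + / n al, so + + is a parental gamete class with expected frequency (1 − r)/2 = 0.930/2 = 0.4650.
Expected number = 0.4650 × 800 = 372.00 ≈ 372.

372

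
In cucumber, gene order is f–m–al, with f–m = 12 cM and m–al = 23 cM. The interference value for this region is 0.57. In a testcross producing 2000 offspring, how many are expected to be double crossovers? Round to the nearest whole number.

24

Map distances give recombination frequencies of 0.120 and 0.230 for the two intervals.
With interference 0.57 (so coincidence = 0.43), expected double-crossover frequency = 0.120 × 0.230 × 0.43 = 0.01187.
Expected number = 0.01187 × 2000 = 23.74 ≈ 24.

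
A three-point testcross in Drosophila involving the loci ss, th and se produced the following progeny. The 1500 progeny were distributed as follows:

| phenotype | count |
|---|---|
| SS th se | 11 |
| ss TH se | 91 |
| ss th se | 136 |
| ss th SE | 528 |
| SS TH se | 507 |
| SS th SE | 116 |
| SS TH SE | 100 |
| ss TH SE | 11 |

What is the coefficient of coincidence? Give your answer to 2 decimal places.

The two most frequent reciprocal classes, ss th SE and SS TH se, are the parental types, so the F1 was ss th SE / SS TH se.
The two rarest classes, ss TH SE and SS th se, are the double crossovers. Comparing them with the parentals, only the th allele has switched, so th is the middle locus and the order is se – th – ss.
se–th: (236 + 22)/1500 = 0.1720; th–ss: (207 + 22)/1500 = 0.1527.
Expected DCO frequency = 0.1720 × 0.1527 ≈ 0.02626; observed = 22/1500 ≈ 0.01467.
Coefficient of coincidence = 0.01467/0.02626 ≈ 0.56.

0.56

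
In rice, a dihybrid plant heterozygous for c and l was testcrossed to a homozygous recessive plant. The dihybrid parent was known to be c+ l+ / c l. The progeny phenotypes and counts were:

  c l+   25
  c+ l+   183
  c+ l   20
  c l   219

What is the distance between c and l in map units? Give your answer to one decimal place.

The recombinant classes are c+ l and c l+: 20 + 25 = 45.
Recombination frequency = 45/447 = 0.1007 ≈ 10.1%, i.e. 10.1 map units.

10.1 map units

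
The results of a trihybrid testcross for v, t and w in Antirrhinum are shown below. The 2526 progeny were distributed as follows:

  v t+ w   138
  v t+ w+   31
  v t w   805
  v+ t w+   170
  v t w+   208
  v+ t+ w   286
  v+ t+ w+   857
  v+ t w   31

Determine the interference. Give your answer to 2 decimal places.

0.24

The two most frequent reciprocal classes, v t w and v+ t+ w+, are the parental types, so the F1 was v t w / v+ t+ w+.
The two rarest classes, v+ t w and v t+ w+, are the double crossovers. Comparing them with the parentals, only the v allele has switched, so v is the middle locus and the order is w – v – t.
w–v: (494 + 62)/2526 = 0.2201; v–t: (308 + 62)/2526 = 0.1465.
Expected DCO frequency = 0.2201 × 0.1465 ≈ 0.03224; observed = 62/2526 ≈ 0.02454.
Coefficient of coincidence = 0.02454/0.03224 ≈ 0.76; interference = 1 − 0.76 = 0.24.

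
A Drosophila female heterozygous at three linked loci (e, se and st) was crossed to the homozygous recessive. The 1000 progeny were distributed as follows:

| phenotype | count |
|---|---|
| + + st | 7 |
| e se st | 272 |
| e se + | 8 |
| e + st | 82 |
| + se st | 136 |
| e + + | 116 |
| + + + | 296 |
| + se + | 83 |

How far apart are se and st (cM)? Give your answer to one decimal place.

The two most frequent reciprocal classes, + + + and e se st, are the parental types, so the F1 was + + + / e se st.
The two rarest classes, + + st and e se +, are the double crossovers. Comparing them with the parentals, only the st allele has switched, so st is the middle locus and the order is se – st – e.
Crossovers in the se–st interval produce the single-crossover classes + se + and e + st (83 + 82 = 165) plus the double crossovers (15).
RF(se–st) = (165 + 15) / 1000 = 180/1000 = 0.1800 → 18.0 cM.

18.0 cM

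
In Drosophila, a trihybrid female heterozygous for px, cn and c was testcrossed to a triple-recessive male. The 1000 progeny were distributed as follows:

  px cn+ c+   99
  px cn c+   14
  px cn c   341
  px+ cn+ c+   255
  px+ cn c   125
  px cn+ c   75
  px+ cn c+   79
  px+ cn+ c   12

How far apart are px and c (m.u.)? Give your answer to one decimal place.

The two most frequent reciprocal classes, px+ cn+ c+ and px cn c, are the parental types, so the F1 was px+ cn+ c+ / px cn c.
The two rarest classes, px+ cn+ c and px cn c+, are the double crossovers. Comparing them with the parentals, only the c allele has switched, so c is the middle locus and the order is cn – c – px.
Crossovers in the c–px interval produce the single-crossover classes px cn+ c+ and px+ cn c (99 + 125 = 224) plus the double crossovers (26).
RF(c–px) = (224 + 26) / 1000 = 250/1000 = 0.2500 → 25.0 m.u.

25.0 m.u.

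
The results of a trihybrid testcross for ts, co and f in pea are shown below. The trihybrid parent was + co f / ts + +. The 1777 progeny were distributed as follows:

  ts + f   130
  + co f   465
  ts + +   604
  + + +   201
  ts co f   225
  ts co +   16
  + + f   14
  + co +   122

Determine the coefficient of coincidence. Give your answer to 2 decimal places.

0.41

The two rarest classes, + + f and ts co +, are the double crossovers. Comparing them with the parentals, only the co allele has switched, so co is the middle locus and the order is f – co – ts.
f–co: (252 + 30)/1777 = 0.1587; co–ts: (426 + 30)/1777 = 0.2566.
Expected DCO frequency = 0.1587 × 0.2566 ≈ 0.04072; observed = 30/1777 ≈ 0.01688.
Coefficient of coincidence = 0.01688/0.04072 ≈ 0.41.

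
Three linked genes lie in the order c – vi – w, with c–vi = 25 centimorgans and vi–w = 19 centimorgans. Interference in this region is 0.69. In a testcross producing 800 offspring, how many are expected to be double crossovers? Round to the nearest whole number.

12

Map distances give recombination frequencies of 0.250 and 0.190 for the two intervals.
With interference 0.69 (so coincidence = 0.31), expected double-crossover frequency = 0.250 × 0.190 × 0.31 = 0.01473.
Expected number = 0.01473 × 800 = 11.78 ≈ 12.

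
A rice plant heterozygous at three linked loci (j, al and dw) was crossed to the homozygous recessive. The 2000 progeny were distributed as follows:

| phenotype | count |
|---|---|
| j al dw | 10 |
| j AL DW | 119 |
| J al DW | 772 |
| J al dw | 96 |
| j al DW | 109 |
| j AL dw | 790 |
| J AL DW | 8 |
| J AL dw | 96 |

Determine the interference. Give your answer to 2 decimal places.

0.31

The two most frequent reciprocal classes, j AL dw and J al DW, are the parental types, so the F1 was j AL dw / J al DW.
The two rarest classes, j al dw and J AL DW, are the double crossovers. Comparing them with the parentals, only the al allele has switched, so al is the middle locus and the order is j – al – dw.
j–al: (205 + 18)/2000 = 0.1115; al–dw: (215 + 18)/2000 = 0.1165.
Expected DCO frequency = 0.1115 × 0.1165 ≈ 0.01299; observed = 18/2000 ≈ 0.00900.
Coefficient of coincidence = 0.00900/0.01299 ≈ 0.69; interference = 1 − 0.69 = 0.31.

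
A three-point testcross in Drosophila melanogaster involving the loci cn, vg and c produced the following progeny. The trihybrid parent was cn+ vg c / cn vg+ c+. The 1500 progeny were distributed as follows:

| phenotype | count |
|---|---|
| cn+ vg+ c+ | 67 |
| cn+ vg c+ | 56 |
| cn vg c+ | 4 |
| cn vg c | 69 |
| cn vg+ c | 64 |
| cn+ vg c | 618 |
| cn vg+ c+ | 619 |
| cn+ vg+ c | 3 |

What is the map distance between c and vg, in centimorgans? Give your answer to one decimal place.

8.5 centimorgans

The two rarest classes, cn+ vg+ c and cn vg c+, are the double crossovers. Comparing them with the parentals, only the vg allele has switched, so vg is the middle locus and the order is cn – vg – c.
Crossovers in the vg–c interval produce the single-crossover classes cn+ vg c+ and cn vg+ c (56 + 64 = 120) plus the double crossovers (7).
RF(vg–c) = (120 + 7) / 1500 = 127/1500 = 0.0847 → 8.5 centimorgans.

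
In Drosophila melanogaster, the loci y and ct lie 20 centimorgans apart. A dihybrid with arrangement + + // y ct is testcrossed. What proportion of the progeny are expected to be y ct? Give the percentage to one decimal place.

A map distance of 20 centimorgans corresponds to a recombination frequency of 0.200.
The F1 is + + / y ct, so y ct is a parental gamete class with expected frequency (1 − r)/2 = 0.800/2 = 0.4000.
That is 0.4000 = 40.0% of the progeny.

40.0%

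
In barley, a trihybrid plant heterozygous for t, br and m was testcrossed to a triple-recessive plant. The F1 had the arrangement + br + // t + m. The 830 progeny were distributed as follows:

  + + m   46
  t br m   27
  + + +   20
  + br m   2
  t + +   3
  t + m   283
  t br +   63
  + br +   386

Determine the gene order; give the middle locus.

m

The two rarest classes, + br m and t + +, are the double crossovers. Comparing them with the parentals, only the m allele has switched, so m is the middle locus and the order is br – m – t.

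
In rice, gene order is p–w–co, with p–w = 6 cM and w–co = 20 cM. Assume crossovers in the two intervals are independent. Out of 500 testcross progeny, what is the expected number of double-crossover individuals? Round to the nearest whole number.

Map distances give recombination frequencies of 0.060 and 0.200 for the two intervals.
With no interference, expected double-crossover frequency = 0.060 × 0.200 = 0.01200.
Expected number = 0.01200 × 500 = 6.00 ≈ 6.

6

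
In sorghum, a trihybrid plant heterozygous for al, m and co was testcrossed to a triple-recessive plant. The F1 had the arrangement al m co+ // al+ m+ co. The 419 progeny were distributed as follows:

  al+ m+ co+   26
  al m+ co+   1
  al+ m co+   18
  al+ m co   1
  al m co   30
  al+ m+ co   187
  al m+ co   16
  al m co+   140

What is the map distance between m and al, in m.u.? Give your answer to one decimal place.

The two rarest classes, al m+ co+ and al+ m co, are the double crossovers. Comparing them with the parentals, only the m allele has switched, so m is the middle locus and the order is co – m – al.
Crossovers in the m–al interval produce the single-crossover classes al+ m co+ and al m+ co (18 + 16 = 34) plus the double crossovers (2).
RF(m–al) = (34 + 2) / 419 = 36/419 = 0.0859 → 8.6 m.u.

8.6 m.u.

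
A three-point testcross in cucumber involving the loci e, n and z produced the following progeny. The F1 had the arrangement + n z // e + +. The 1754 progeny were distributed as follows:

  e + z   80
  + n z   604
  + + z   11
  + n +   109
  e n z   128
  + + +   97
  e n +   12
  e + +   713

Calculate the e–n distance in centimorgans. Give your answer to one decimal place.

The two rarest classes, + + z and e n +, are the double crossovers. Comparing them with the parentals, only the n allele has switched, so n is the middle locus and the order is e – n – z.
Crossovers in the e–n interval produce the single-crossover classes e n z and + + + (128 + 97 = 225) plus the double crossovers (23).
RF(e–n) = (225 + 23) / 1754 = 248/1754 = 0.1414 → 14.1 centimorgans.

14.1 centimorgans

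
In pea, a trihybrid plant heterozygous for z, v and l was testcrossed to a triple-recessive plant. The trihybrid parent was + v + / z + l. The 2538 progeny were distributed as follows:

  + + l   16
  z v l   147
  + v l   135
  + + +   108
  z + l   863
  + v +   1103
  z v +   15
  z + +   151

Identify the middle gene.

The two rarest classes, z v + and + + l, are the double crossovers. Comparing them with the parentals, only the z allele has switched, so z is the middle locus and the order is v – z – l.

z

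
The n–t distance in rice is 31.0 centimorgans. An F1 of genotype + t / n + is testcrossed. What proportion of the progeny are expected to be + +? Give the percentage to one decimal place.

A map distance of 31.0 centimorgans corresponds to a recombination frequency of 0.310.
The F1 is + t / n +, so + + is a recombinant gamete class with expected frequency r/2 = 0.310/2 = 0.1550.
That is 0.1550 = 15.5% of the progeny.

15.5%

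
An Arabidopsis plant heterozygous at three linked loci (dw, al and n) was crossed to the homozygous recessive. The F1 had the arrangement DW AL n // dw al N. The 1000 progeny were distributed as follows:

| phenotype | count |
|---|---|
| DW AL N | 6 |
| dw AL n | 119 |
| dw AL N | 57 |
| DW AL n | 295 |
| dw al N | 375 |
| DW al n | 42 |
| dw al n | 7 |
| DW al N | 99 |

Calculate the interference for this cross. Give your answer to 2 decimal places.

The two rarest classes, DW AL N and dw al n, are the double crossovers. Comparing them with the parentals, only the n allele has switched, so n is the middle locus and the order is al – n – dw.
al–n: (99 + 13)/1000 = 0.1120; n–dw: (218 + 13)/1000 = 0.2310.
Expected DCO frequency = 0.1120 × 0.2310 ≈ 0.02587; observed = 13/1000 ≈ 0.01300.
Coefficient of coincidence = 0.01300/0.02587 ≈ 0.50; interference = 1 − 0.50 = 0.50.

0.50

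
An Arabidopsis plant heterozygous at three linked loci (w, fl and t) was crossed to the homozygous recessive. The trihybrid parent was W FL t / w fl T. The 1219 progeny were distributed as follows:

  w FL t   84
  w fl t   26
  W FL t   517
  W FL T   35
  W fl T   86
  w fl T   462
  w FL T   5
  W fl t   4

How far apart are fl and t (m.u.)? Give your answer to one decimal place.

The two rarest classes, W fl t and w FL T, are the double crossovers. Comparing them with the parentals, only the fl allele has switched, so fl is the middle locus and the order is w – fl – t.
Crossovers in the fl–t interval produce the single-crossover classes W FL T and w fl t (35 + 26 = 61) plus the double crossovers (9).
RF(fl–t) = (61 + 9) / 1219 = 70/1219 = 0.0574 → 5.7 m.u.

5.7 m.u.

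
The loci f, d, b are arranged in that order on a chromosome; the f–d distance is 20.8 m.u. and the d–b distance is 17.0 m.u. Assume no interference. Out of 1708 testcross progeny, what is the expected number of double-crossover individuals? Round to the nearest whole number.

60

Map distances give recombination frequencies of 0.208 and 0.170 for the two intervals.
With no interference, expected double-crossover frequency = 0.208 × 0.170 = 0.03536.
Expected number = 0.03536 × 1708 = 60.39 ≈ 60.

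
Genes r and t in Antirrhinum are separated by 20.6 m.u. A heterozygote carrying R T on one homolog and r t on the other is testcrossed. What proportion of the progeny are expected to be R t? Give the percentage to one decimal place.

10.3%

A map distance of 20.6 m.u. corresponds to a recombination frequency of 0.206.
The F1 is R T / r t, so R t is a recombinant gamete class with expected frequency r/2 = 0.206/2 = 0.1030.
That is 0.1030 = 10.3% of the progeny.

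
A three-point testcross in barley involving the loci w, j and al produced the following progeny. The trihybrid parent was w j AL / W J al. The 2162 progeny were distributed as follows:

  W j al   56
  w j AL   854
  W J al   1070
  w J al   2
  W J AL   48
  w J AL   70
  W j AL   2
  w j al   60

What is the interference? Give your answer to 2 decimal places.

0.41

The two rarest classes, W j AL and w J al, are the double crossovers. Comparing them with the parentals, only the w allele has switched, so w is the middle locus and the order is al – w – j.
al–w: (108 + 4)/2162 = 0.0518; w–j: (126 + 4)/2162 = 0.0601.
Expected DCO frequency = 0.0518 × 0.0601 ≈ 0.00311; observed = 4/2162 ≈ 0.00185.
Coefficient of coincidence = 0.00185/0.00311 ≈ 0.59; interference = 1 − 0.59 = 0.41.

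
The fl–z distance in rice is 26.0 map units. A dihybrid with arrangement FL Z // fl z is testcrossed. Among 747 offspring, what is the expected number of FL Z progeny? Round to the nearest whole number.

A map distance of 26.0 map units corresponds to a recombination frequency of 0.260.
The F1 is FL Z / fl z, so FL Z is a parental gamete class with expected frequency (1 − r)/2 = 0.740/2 = 0.3700.
Expected number = 0.3700 × 747 = 276.39 ≈ 276.

276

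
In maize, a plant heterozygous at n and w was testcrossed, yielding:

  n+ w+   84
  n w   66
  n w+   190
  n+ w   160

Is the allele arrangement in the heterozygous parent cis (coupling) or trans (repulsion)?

The two most frequent classes are n+ w (160) and n w+ (190); these are the parental (non-recombinant) types.
So the F1 carried n+ w on one chromosome and n w+ on the other — the recessive alleles are on opposite chromosomes (trans / repulsion).

trans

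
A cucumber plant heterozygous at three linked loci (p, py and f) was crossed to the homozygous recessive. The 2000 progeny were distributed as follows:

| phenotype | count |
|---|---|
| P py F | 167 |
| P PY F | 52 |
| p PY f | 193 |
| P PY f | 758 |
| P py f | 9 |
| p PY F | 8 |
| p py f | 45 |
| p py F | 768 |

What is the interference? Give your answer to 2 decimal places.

0.21

The two most frequent reciprocal classes, P PY f and p py F, are the parental types, so the F1 was P PY f / p py F.
The two rarest classes, P py f and p PY F, are the double crossovers. Comparing them with the parentals, only the py allele has switched, so py is the middle locus and the order is p – py – f.
p–py: (360 + 17)/2000 = 0.1885; py–f: (97 + 17)/2000 = 0.0570.
Expected DCO frequency = 0.1885 × 0.0570 ≈ 0.01074; observed = 17/2000 ≈ 0.00850.
Coefficient of coincidence = 0.00850/0.01074 ≈ 0.79; interference = 1 − 0.79 = 0.21.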